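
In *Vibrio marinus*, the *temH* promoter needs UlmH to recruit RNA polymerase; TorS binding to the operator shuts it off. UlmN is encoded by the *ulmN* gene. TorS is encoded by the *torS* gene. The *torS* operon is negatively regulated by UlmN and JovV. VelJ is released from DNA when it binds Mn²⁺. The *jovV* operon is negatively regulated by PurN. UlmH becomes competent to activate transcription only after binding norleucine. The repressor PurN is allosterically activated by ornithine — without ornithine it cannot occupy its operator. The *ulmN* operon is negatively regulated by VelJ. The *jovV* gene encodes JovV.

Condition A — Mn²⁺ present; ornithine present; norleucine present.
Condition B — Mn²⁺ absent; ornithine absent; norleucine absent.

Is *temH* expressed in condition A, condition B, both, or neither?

A only

Condition A:
Mn²⁺ is present, so VelJ is inactive.
With no repressor bound, *ulmN* is transcribed.
So UlmN is produced and active.
Ornithine is present, so PurN is active.
With repressor PurN bound, *jovV* is not transcribed.
So JovV is not produced.
With repressor UlmN bound, *torS* is not transcribed.
So TorS is not produced.
Norleucine is present, so UlmH is active.
No repressor is bound and UlmH is active, so *temH* is transcribed.
→ *temH* is ON in A.
Condition B:
Mn²⁺ is absent, so VelJ is active.
With repressor VelJ bound, *ulmN* is not transcribed.
So UlmN is not produced.
Ornithine is absent, so PurN is inactive.
With no repressor bound, *jovV* is transcribed.
So JovV is produced and active.
With repressor JovV bound, *torS* is not transcribed.
So TorS is not produced.
Norleucine is absent, so UlmH is inactive.
Required activator UlmH is absent, so *temH* is not transcribed.
→ *temH* is OFF in B.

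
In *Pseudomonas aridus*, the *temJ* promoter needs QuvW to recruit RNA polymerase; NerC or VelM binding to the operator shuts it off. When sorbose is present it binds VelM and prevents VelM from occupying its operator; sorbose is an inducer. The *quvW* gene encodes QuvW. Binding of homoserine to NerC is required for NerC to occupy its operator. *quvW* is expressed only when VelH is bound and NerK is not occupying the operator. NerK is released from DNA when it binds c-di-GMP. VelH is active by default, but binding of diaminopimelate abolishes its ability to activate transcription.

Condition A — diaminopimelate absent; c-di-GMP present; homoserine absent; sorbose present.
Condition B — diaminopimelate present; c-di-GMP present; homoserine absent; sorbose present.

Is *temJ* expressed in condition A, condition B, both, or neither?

Condition A:
Diaminopimelate is absent, so VelH is active.
c-di-GMP is present, so NerK is inactive.
No repressor is bound and VelH is active, so *quvW* is transcribed.
So QuvW is produced and active.
Homoserine is absent, so NerC is inactive.
Sorbose is present, so VelM is inactive.
No repressor is bound and QuvW is active, so *temJ* is transcribed.
→ *temJ* is ON in A.
Condition B:
Diaminopimelate is present, so VelH is inactive.
c-di-GMP is present, so NerK is inactive.
Required activator VelH is absent, so *quvW* is not transcribed.
So QuvW is not produced.
Homoserine is absent, so NerC is inactive.
Sorbose is present, so VelM is inactive.
Required activator QuvW is absent, so *temJ* is not transcribed.
→ *temJ* is OFF in B.

A only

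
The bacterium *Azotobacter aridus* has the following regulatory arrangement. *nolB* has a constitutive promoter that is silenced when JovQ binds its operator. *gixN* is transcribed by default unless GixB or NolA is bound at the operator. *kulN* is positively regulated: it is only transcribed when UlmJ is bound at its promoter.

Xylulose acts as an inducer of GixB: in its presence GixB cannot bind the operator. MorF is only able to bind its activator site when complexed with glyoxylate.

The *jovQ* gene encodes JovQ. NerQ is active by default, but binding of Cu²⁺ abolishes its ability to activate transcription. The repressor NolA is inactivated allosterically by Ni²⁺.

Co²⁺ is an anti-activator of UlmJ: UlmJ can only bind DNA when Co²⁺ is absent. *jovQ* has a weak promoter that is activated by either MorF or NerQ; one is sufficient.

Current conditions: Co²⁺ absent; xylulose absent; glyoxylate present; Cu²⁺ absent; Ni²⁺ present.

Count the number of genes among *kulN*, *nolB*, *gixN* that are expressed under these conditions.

Co²⁺ is absent, so UlmJ is active.
No repressor is bound and UlmJ is active, so *kulN* is transcribed.
→ *kulN* is ON.
Glyoxylate is present, so MorF is active.
Cu²⁺ is absent, so NerQ is active.
Activator MorF is present, so *jovQ* is transcribed.
So JovQ is produced and active.
With repressor JovQ bound, *nolB* is not transcribed.
→ *nolB* is OFF.
Xylulose is absent, so GixB is active.
Ni²⁺ is present, so NolA is inactive.
With repressor GixB bound, *gixN* is not transcribed.
→ *gixN* is OFF.
1 of the 3 genes is transcribed.

1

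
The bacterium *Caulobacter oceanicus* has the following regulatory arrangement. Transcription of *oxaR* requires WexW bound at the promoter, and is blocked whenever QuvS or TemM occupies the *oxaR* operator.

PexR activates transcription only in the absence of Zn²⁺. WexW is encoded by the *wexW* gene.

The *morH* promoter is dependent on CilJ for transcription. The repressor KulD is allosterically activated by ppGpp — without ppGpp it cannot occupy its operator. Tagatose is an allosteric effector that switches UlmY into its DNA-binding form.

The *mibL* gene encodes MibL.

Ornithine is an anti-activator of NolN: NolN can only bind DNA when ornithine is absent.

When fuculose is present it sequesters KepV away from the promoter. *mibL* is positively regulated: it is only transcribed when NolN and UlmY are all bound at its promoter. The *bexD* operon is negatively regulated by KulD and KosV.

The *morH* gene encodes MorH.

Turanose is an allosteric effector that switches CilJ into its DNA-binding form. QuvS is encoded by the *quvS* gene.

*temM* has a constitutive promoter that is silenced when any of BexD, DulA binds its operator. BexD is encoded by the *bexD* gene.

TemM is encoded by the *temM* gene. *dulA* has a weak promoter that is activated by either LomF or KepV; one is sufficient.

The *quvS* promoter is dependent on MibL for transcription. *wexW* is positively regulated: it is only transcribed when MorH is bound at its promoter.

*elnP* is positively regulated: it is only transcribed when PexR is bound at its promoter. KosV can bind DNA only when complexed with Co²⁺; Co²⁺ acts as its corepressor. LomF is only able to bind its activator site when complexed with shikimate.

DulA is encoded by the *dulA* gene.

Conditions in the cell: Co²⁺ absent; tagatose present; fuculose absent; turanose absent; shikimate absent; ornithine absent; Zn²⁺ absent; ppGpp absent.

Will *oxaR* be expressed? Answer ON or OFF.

OFF

Ornithine is absent, so NolN is active.
Tagatose is present, so UlmY is active.
No repressor is bound and NolN and UlmY are active, so *mibL* is transcribed.
So MibL is produced and active.
No repressor is bound and MibL is active, so *quvS* is transcribed.
So QuvS is produced and active.
Turanose is absent, so CilJ is inactive.
Required activator CilJ is absent, so *morH* is not transcribed.
So MorH is not produced.
Required activator MorH is absent, so *wexW* is not transcribed.
So WexW is not produced.
ppGpp is absent, so KulD is inactive.
Co²⁺ is absent, so KosV is inactive.
With no repressor bound, *bexD* is transcribed.
So BexD is produced and active.
Shikimate is absent, so LomF is inactive.
Fuculose is absent, so KepV is active.
Activator KepV is present, so *dulA* is transcribed.
So DulA is produced and active.
With repressor BexD bound, *temM* is not transcribed.
So TemM is not produced.
With repressor QuvS bound, *oxaR* is not transcribed.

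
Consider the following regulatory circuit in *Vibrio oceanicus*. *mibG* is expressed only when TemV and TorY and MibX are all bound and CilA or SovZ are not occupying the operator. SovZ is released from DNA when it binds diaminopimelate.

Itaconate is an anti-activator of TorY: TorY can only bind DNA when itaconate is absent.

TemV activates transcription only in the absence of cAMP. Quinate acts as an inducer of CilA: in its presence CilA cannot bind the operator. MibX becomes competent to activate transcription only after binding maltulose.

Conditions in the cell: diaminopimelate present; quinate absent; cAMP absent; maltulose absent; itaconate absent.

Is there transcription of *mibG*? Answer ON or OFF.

OFF

Quinate is absent, so CilA is active.
cAMP is absent, so TemV is active.
Itaconate is absent, so TorY is active.
Maltulose is absent, so MibX is inactive.
Diaminopimelate is present, so SovZ is inactive.
With repressor CilA bound, *mibG* is not transcribed.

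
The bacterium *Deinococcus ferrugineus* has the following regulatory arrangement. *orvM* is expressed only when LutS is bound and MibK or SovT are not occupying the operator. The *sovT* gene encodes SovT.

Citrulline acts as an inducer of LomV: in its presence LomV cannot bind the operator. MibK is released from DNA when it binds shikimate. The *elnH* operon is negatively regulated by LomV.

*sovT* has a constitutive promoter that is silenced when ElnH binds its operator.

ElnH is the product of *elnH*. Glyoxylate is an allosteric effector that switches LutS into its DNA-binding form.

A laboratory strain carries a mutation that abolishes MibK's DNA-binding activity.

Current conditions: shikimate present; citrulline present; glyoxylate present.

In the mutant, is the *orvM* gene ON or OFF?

MibK is non-functional in this strain, so it has no effect.
Citrulline is present, so LomV is inactive.
With no repressor bound, *elnH* is transcribed.
So ElnH is produced and active.
With repressor ElnH bound, *sovT* is not transcribed.
So SovT is not produced.
Glyoxylate is present, so LutS is active.
No repressor is bound and LutS is active, so *orvM* is transcribed.

ON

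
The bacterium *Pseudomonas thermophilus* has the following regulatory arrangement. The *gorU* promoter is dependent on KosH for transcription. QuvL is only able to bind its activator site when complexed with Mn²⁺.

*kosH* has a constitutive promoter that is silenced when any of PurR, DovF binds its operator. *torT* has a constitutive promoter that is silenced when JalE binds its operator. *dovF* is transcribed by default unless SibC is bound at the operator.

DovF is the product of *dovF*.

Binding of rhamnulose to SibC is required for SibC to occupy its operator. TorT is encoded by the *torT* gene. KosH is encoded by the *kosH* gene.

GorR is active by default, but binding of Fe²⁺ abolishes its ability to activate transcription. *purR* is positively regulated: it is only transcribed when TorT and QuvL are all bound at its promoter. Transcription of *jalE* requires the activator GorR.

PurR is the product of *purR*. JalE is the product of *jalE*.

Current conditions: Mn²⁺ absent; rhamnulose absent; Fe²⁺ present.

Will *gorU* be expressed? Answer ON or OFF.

OFF

Fe²⁺ is present, so GorR is inactive.
Required activator GorR is absent, so *jalE* is not transcribed.
So JalE is not produced.
With no repressor bound, *torT* is transcribed.
So TorT is produced and active.
Mn²⁺ is absent, so QuvL is inactive.
Required activator QuvL is absent, so *purR* is not transcribed.
So PurR is not produced.
Rhamnulose is absent, so SibC is inactive.
With no repressor bound, *dovF* is transcribed.
So DovF is produced and active.
With repressor DovF bound, *kosH* is not transcribed.
So KosH is not produced.
Required activator KosH is absent, so *gorU* is not transcribed.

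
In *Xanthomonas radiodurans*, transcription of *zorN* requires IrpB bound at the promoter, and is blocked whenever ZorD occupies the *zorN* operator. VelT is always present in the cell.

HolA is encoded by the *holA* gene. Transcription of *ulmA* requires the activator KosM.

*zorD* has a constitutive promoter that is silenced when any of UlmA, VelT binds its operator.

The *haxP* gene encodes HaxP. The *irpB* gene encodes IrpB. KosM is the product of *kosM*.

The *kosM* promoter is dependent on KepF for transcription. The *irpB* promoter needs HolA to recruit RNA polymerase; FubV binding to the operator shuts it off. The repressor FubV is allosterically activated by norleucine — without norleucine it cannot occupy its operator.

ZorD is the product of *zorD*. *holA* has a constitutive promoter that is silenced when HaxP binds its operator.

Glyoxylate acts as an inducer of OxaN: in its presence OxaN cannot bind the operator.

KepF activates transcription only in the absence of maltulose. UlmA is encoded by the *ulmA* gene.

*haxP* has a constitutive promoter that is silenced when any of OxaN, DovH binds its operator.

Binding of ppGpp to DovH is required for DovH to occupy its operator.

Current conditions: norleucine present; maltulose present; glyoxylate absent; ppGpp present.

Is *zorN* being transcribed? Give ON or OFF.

Maltulose is present, so KepF is inactive.
Required activator KepF is absent, so *kosM* is not transcribed.
So KosM is not produced.
Required activator KosM is absent, so *ulmA* is not transcribed.
So UlmA is not produced.
VelT is produced constitutively and is active.
With repressor VelT bound, *zorD* is not transcribed.
So ZorD is not produced.
Norleucine is present, so FubV is active.
Glyoxylate is absent, so OxaN is active.
ppGpp is present, so DovH is active.
With repressor OxaN bound, *haxP* is not transcribed.
So HaxP is not produced.
With no repressor bound, *holA* is transcribed.
So HolA is produced and active.
With repressor FubV bound, *irpB* is not transcribed.
So IrpB is not produced.
Required activator IrpB is absent, so *zorN* is not transcribed.

OFF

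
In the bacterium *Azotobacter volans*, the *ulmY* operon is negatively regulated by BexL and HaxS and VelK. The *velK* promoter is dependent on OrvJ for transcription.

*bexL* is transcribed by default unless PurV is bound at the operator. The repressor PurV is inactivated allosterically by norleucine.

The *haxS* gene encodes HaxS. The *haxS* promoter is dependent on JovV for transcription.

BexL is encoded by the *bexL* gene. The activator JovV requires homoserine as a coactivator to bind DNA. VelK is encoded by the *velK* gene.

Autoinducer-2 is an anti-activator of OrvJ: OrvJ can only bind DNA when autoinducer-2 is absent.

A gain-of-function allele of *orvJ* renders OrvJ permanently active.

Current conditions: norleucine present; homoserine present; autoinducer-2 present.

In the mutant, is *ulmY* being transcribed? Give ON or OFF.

OFF

Norleucine is present, so PurV is inactive.
With no repressor bound, *bexL* is transcribed.
So BexL is produced and active.
Homoserine is present, so JovV is active.
No repressor is bound and JovV is active, so *haxS* is transcribed.
So HaxS is produced and active.
OrvJ is constitutively active in this strain.
No repressor is bound and OrvJ is active, so *velK* is transcribed.
So VelK is produced and active.
With repressor BexL bound, *ulmY* is not transcribed.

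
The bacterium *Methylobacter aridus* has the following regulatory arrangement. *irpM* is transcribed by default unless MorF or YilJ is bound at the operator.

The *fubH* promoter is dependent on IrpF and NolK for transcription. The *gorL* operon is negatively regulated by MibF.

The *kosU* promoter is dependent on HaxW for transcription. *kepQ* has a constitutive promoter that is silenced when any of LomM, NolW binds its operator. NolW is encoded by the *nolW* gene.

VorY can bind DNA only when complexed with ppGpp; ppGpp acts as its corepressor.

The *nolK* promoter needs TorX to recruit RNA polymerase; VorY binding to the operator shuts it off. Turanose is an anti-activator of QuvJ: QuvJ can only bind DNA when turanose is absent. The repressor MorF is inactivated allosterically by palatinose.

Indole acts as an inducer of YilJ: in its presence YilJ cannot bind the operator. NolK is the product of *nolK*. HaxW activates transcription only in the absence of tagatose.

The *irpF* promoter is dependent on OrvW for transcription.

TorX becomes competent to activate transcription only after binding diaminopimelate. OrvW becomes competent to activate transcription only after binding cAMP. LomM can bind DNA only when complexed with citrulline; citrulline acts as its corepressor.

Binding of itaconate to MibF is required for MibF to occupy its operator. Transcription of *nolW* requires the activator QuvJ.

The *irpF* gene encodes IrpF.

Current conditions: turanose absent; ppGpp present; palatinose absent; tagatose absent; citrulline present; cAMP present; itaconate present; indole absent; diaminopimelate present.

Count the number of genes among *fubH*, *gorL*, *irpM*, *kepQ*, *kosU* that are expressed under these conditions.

cAMP is present, so OrvW is active.
No repressor is bound and OrvW is active, so *irpF* is transcribed.
So IrpF is produced and active.
ppGpp is present, so VorY is active.
Diaminopimelate is present, so TorX is active.
With repressor VorY bound, *nolK* is not transcribed.
So NolK is not produced.
Required activator NolK is absent, so *fubH* is not transcribed.
→ *fubH* is OFF.
Itaconate is present, so MibF is active.
With repressor MibF bound, *gorL* is not transcribed.
→ *gorL* is OFF.
Palatinose is absent, so MorF is active.
Indole is absent, so YilJ is active.
With repressor MorF bound, *irpM* is not transcribed.
→ *irpM* is OFF.
Citrulline is present, so LomM is active.
Turanose is absent, so QuvJ is active.
No repressor is bound and QuvJ is active, so *nolW* is transcribed.
So NolW is produced and active.
With repressor LomM bound, *kepQ* is not transcribed.
→ *kepQ* is OFF.
Tagatose is absent, so HaxW is active.
No repressor is bound and HaxW is active, so *kosU* is transcribed.
→ *kosU* is ON.
1 of the 5 genes is transcribed.

1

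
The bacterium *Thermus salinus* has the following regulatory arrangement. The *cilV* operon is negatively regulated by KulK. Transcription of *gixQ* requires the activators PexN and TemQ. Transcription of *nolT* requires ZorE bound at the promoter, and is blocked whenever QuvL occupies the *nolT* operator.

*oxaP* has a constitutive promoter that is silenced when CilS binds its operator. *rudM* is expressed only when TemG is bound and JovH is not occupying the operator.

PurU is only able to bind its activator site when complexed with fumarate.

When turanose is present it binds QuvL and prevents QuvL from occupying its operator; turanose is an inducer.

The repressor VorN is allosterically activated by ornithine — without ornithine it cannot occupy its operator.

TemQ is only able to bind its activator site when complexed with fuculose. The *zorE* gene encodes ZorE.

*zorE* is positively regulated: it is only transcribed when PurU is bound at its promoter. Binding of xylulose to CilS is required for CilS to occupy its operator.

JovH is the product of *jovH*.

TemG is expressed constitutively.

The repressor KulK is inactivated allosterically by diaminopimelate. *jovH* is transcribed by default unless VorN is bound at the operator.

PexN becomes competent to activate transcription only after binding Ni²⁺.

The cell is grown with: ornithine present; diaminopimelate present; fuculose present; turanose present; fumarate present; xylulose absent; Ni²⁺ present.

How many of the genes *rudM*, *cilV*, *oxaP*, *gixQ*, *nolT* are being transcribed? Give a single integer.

5

Ornithine is present, so VorN is active.
With repressor VorN bound, *jovH* is not transcribed.
So JovH is not produced.
TemG is produced constitutively and is active.
No repressor is bound and TemG is active, so *rudM* is transcribed.
→ *rudM* is ON.
Diaminopimelate is present, so KulK is inactive.
With no repressor bound, *cilV* is transcribed.
→ *cilV* is ON.
Xylulose is absent, so CilS is inactive.
With no repressor bound, *oxaP* is transcribed.
→ *oxaP* is ON.
Ni²⁺ is present, so PexN is active.
Fuculose is present, so TemQ is active.
No repressor is bound and PexN and TemQ are active, so *gixQ* is transcribed.
→ *gixQ* is ON.
Fumarate is present, so PurU is active.
No repressor is bound and PurU is active, so *zorE* is transcribed.
So ZorE is produced and active.
Turanose is present, so QuvL is inactive.
No repressor is bound and ZorE is active, so *nolT* is transcribed.
→ *nolT* is ON.
5 of the 5 genes are transcribed.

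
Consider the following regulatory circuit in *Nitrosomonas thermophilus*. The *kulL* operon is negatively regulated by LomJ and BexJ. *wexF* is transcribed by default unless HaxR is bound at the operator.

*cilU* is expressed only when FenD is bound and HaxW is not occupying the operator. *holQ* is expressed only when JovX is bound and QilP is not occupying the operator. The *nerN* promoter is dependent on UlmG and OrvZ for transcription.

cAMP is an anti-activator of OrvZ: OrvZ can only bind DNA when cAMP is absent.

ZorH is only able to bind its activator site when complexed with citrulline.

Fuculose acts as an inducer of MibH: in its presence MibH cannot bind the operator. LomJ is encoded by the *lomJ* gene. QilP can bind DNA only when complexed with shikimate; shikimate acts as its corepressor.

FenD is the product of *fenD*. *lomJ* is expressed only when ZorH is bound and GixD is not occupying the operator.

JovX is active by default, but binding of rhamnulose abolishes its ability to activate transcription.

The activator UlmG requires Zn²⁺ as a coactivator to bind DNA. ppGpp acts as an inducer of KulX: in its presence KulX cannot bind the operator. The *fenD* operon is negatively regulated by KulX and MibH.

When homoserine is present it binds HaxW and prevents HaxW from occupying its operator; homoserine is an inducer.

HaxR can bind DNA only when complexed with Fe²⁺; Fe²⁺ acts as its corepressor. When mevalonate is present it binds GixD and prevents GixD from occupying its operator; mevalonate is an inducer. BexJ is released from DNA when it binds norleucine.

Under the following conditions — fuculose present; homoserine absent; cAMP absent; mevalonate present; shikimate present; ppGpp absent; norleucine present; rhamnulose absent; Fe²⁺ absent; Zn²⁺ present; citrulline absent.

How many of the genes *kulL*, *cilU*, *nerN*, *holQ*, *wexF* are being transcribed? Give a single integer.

Citrulline is absent, so ZorH is inactive.
Mevalonate is present, so GixD is inactive.
Required activator ZorH is absent, so *lomJ* is not transcribed.
So LomJ is not produced.
Norleucine is present, so BexJ is inactive.
With no repressor bound, *kulL* is transcribed.
→ *kulL* is ON.
Homoserine is absent, so HaxW is active.
ppGpp is absent, so KulX is active.
Fuculose is present, so MibH is inactive.
With repressor KulX bound, *fenD* is not transcribed.
So FenD is not produced.
With repressor HaxW bound, *cilU* is not transcribed.
→ *cilU* is OFF.
Zn²⁺ is present, so UlmG is active.
cAMP is absent, so OrvZ is active.
No repressor is bound and UlmG and OrvZ are active, so *nerN* is transcribed.
→ *nerN* is ON.
Rhamnulose is absent, so JovX is active.
Shikimate is present, so QilP is active.
With repressor QilP bound, *holQ* is not transcribed.
→ *holQ* is OFF.
Fe²⁺ is absent, so HaxR is inactive.
With no repressor bound, *wexF* is transcribed.
→ *wexF* is ON.
3 of the 5 genes are transcribed.

3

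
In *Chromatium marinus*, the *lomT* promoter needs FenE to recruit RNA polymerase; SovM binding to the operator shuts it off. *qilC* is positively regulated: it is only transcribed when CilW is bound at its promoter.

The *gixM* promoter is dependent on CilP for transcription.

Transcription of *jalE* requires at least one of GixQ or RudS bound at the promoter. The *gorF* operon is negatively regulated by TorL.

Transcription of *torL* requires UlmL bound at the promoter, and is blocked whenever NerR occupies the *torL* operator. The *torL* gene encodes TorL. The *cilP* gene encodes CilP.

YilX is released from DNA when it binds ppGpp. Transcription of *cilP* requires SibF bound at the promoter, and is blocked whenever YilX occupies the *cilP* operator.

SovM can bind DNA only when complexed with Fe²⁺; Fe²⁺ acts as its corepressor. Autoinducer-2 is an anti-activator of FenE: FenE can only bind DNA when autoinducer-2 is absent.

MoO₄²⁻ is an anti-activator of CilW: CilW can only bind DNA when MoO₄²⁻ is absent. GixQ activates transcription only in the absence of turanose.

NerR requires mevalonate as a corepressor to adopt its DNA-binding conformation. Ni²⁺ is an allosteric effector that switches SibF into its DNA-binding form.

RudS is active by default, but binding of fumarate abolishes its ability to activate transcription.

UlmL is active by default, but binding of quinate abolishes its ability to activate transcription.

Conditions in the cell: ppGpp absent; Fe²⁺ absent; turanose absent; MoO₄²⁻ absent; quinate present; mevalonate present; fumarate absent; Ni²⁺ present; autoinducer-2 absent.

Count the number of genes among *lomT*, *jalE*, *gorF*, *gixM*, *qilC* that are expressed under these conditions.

4

Autoinducer-2 is absent, so FenE is active.
Fe²⁺ is absent, so SovM is inactive.
No repressor is bound and FenE is active, so *lomT* is transcribed.
→ *lomT* is ON.
Turanose is absent, so GixQ is active.
Fumarate is absent, so RudS is active.
Activator GixQ is present, so *jalE* is transcribed.
→ *jalE* is ON.
Quinate is present, so UlmL is inactive.
Mevalonate is present, so NerR is active.
With repressor NerR bound, *torL* is not transcribed.
So TorL is not produced.
With no repressor bound, *gorF* is transcribed.
→ *gorF* is ON.
ppGpp is absent, so YilX is active.
Ni²⁺ is present, so SibF is active.
With repressor YilX bound, *cilP* is not transcribed.
So CilP is not produced.
Required activator CilP is absent, so *gixM* is not transcribed.
→ *gixM* is OFF.
MoO₄²⁻ is absent, so CilW is active.
No repressor is bound and CilW is active, so *qilC* is transcribed.
→ *qilC* is ON.
4 of the 5 genes are transcribed.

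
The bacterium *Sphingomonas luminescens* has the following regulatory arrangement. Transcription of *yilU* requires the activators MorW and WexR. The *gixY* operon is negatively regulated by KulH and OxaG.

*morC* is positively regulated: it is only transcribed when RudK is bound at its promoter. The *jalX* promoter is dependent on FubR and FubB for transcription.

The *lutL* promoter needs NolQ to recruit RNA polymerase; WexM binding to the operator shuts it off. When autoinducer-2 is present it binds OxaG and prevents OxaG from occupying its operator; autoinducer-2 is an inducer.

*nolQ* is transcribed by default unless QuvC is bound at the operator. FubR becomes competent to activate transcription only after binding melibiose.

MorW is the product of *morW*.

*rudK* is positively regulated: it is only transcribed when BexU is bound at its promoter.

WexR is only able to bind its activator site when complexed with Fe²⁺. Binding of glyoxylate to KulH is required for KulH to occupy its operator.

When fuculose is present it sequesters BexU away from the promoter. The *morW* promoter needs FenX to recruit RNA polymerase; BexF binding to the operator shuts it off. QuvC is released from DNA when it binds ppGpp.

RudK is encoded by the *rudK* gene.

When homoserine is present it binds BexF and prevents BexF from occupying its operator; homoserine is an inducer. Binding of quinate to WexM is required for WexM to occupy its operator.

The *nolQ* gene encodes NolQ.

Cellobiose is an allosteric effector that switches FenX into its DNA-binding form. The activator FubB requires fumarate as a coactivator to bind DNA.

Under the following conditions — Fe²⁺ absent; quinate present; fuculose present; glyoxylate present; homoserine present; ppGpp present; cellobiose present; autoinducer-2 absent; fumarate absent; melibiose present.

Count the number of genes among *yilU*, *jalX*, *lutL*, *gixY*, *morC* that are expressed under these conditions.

Homoserine is present, so BexF is inactive.
Cellobiose is present, so FenX is active.
No repressor is bound and FenX is active, so *morW* is transcribed.
So MorW is produced and active.
Fe²⁺ is absent, so WexR is inactive.
Required activator WexR is absent, so *yilU* is not transcribed.
→ *yilU* is OFF.
Melibiose is present, so FubR is active.
Fumarate is absent, so FubB is inactive.
Required activator FubB is absent, so *jalX* is not transcribed.
→ *jalX* is OFF.
ppGpp is present, so QuvC is inactive.
With no repressor bound, *nolQ* is transcribed.
So NolQ is produced and active.
Quinate is present, so WexM is active.
With repressor WexM bound, *lutL* is not transcribed.
→ *lutL* is OFF.
Glyoxylate is present, so KulH is active.
Autoinducer-2 is absent, so OxaG is active.
With repressor KulH bound, *gixY* is not transcribed.
→ *gixY* is OFF.
Fuculose is present, so BexU is inactive.
Required activator BexU is absent, so *rudK* is not transcribed.
So RudK is not produced.
Required activator RudK is absent, so *morC* is not transcribed.
→ *morC* is OFF.
0 of the 5 genes are transcribed.

0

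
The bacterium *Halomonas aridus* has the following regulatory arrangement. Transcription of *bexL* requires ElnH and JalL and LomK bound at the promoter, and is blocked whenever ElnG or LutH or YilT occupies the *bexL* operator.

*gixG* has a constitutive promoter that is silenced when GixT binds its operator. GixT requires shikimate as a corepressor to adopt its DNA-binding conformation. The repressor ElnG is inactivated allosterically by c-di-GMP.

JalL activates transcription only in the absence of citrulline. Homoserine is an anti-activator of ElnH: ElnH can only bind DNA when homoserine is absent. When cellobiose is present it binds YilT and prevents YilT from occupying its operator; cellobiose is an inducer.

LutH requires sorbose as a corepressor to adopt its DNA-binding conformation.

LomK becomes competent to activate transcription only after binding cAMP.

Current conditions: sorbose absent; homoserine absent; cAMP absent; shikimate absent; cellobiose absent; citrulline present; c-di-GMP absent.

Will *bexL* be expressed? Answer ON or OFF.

OFF

Homoserine is absent, so ElnH is active.
c-di-GMP is absent, so ElnG is active.
Sorbose is absent, so LutH is inactive.
Citrulline is present, so JalL is inactive.
Cellobiose is absent, so YilT is active.
cAMP is absent, so LomK is inactive.
With repressor ElnG bound, *bexL* is not transcribed.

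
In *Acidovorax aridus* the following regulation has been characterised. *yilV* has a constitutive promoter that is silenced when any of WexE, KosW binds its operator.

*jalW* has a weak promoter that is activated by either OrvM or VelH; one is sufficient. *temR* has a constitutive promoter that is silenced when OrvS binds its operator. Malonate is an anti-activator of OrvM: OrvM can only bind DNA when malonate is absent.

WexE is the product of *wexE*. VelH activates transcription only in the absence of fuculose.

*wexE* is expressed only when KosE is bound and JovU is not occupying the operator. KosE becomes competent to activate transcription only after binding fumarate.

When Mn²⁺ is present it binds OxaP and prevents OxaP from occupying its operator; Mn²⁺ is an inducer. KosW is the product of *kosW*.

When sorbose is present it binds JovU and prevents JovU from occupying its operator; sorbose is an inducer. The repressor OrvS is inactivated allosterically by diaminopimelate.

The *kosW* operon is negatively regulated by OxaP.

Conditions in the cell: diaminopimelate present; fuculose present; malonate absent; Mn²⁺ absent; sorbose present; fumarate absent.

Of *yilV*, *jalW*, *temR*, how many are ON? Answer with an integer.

3

Sorbose is present, so JovU is inactive.
Fumarate is absent, so KosE is inactive.
Required activator KosE is absent, so *wexE* is not transcribed.
So WexE is not produced.
Mn²⁺ is absent, so OxaP is active.
With repressor OxaP bound, *kosW* is not transcribed.
So KosW is not produced.
With no repressor bound, *yilV* is transcribed.
→ *yilV* is ON.
Malonate is absent, so OrvM is active.
Fuculose is present, so VelH is inactive.
Activator OrvM is present, so *jalW* is transcribed.
→ *jalW* is ON.
Diaminopimelate is present, so OrvS is inactive.
With no repressor bound, *temR* is transcribed.
→ *temR* is ON.
3 of the 3 genes are transcribed.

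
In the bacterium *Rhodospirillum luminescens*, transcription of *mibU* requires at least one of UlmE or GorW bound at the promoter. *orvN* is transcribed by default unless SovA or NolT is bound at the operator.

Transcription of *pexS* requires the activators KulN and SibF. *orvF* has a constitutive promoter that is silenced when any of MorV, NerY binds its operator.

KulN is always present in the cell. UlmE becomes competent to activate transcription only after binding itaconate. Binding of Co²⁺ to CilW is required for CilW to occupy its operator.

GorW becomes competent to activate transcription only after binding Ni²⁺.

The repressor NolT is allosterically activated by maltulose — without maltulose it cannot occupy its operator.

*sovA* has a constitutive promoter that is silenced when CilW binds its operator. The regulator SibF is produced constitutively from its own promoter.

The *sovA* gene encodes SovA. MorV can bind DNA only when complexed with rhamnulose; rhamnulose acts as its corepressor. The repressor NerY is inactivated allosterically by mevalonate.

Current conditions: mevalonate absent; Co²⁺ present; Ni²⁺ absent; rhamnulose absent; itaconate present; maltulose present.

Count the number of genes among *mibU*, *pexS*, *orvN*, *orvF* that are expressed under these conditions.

2

Itaconate is present, so UlmE is active.
Ni²⁺ is absent, so GorW is inactive.
Activator UlmE is present, so *mibU* is transcribed.
→ *mibU* is ON.
KulN is produced constitutively and is active.
SibF is produced constitutively and is active.
No repressor is bound and KulN and SibF are active, so *pexS* is transcribed.
→ *pexS* is ON.
Co²⁺ is present, so CilW is active.
With repressor CilW bound, *sovA* is not transcribed.
So SovA is not produced.
Maltulose is present, so NolT is active.
With repressor NolT bound, *orvN* is not transcribed.
→ *orvN* is OFF.
Rhamnulose is absent, so MorV is inactive.
Mevalonate is absent, so NerY is active.
With repressor NerY bound, *orvF* is not transcribed.
→ *orvF* is OFF.
2 of the 4 genes are transcribed.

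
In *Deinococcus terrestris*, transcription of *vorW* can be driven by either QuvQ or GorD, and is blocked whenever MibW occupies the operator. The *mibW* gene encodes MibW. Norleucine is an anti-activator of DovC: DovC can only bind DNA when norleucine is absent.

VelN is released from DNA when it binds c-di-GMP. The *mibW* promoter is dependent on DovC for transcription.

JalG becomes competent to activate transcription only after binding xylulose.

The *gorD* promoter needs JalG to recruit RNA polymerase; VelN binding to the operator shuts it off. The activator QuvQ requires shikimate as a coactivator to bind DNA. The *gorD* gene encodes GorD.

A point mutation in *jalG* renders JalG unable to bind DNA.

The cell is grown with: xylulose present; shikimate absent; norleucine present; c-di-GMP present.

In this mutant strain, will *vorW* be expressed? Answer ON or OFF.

OFF

Norleucine is present, so DovC is inactive.
Required activator DovC is absent, so *mibW* is not transcribed.
So MibW is not produced.
Shikimate is absent, so QuvQ is inactive.
JalG is non-functional in this strain, so it has no effect.
c-di-GMP is present, so VelN is inactive.
Required activator JalG is absent, so *gorD* is not transcribed.
So GorD is not produced.
No activator is available at the *vorW* promoter, so *vorW* is not transcribed.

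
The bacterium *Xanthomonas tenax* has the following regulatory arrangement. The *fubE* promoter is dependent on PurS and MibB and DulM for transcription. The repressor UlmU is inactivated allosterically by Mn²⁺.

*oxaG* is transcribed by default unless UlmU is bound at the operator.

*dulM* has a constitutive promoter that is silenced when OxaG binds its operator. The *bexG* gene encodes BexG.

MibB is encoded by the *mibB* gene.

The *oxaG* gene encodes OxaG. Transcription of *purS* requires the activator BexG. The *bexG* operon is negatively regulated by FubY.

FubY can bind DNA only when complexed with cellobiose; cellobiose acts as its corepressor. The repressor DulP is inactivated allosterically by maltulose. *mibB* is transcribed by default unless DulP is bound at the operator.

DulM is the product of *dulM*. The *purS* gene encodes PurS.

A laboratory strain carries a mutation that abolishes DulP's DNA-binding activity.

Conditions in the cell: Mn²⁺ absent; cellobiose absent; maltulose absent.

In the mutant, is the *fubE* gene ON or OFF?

ON

Cellobiose is absent, so FubY is inactive.
With no repressor bound, *bexG* is transcribed.
So BexG is produced and active.
No repressor is bound and BexG is active, so *purS* is transcribed.
So PurS is produced and active.
DulP is non-functional in this strain, so it has no effect.
With no repressor bound, *mibB* is transcribed.
So MibB is produced and active.
Mn²⁺ is absent, so UlmU is active.
With repressor UlmU bound, *oxaG* is not transcribed.
So OxaG is not produced.
With no repressor bound, *dulM* is transcribed.
So DulM is produced and active.
No repressor is bound and PurS and MibB and DulM are active, so *fubE* is transcribed.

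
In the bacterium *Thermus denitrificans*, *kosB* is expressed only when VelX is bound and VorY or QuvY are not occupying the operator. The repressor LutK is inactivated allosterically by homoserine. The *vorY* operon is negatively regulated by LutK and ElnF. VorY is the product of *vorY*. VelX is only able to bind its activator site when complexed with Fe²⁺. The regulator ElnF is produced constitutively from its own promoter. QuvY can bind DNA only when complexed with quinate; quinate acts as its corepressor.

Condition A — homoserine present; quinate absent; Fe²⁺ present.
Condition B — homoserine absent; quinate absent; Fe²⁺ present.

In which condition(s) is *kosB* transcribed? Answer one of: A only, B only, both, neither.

both

Condition A:
Homoserine is present, so LutK is inactive.
ElnF is produced constitutively and is active.
With repressor ElnF bound, *vorY* is not transcribed.
So VorY is not produced.
Quinate is absent, so QuvY is inactive.
Fe²⁺ is present, so VelX is active.
No repressor is bound and VelX is active, so *kosB* is transcribed.
→ *kosB* is ON in A.
Condition B:
Homoserine is absent, so LutK is active.
ElnF is produced constitutively and is active.
With repressor LutK bound, *vorY* is not transcribed.
So VorY is not produced.
Quinate is absent, so QuvY is inactive.
Fe²⁺ is present, so VelX is active.
No repressor is bound and VelX is active, so *kosB* is transcribed.
→ *kosB* is ON in B.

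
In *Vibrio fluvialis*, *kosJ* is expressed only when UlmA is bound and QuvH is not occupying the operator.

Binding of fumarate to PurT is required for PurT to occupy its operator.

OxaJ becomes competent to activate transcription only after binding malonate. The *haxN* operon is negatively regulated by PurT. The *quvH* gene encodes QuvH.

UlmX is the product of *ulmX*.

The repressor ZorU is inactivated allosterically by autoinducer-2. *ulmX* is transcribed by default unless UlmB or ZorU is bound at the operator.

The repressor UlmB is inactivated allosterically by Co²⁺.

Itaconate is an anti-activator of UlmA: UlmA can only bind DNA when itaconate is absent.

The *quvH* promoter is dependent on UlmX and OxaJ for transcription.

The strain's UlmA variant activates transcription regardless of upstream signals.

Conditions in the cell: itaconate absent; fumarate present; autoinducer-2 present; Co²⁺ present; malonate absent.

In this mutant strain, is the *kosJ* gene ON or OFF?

Co²⁺ is present, so UlmB is inactive.
Autoinducer-2 is present, so ZorU is inactive.
With no repressor bound, *ulmX* is transcribed.
So UlmX is produced and active.
Malonate is absent, so OxaJ is inactive.
Required activator OxaJ is absent, so *quvH* is not transcribed.
So QuvH is not produced.
UlmA is constitutively active in this strain.
No repressor is bound and UlmA is active, so *kosJ* is transcribed.

ON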